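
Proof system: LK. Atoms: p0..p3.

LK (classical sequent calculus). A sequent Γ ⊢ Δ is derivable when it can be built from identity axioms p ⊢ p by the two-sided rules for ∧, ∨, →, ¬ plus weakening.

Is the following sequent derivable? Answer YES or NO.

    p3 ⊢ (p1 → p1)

Proof tree:
[WL] p3 ⊢ (p1 → p1)
  [→R]  ⊢ (p1 → p1)
    [Ax] p1 ⊢ p1

Result: YES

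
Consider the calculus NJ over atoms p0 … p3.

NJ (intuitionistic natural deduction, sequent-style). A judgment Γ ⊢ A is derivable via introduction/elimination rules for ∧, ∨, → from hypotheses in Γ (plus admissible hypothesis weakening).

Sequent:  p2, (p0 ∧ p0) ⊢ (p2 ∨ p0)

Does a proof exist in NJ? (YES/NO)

Proof tree:
[Wk] p2, (p0 ∧ p0) ⊢ (p2 ∨ p0)
  [∨I₁] p2 ⊢ (p2 ∨ p0)
    [Ax] p2 ⊢ p2

Result: YES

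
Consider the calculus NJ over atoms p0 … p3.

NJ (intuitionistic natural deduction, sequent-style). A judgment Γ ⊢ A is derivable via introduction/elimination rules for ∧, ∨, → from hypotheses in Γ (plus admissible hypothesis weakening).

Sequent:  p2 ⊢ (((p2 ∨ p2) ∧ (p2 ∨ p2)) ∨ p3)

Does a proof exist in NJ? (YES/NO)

Derivation trace:
[∨I₁] p2 ⊢ (((p2 ∨ p2) ∧ (p2 ∨ p2)) ∨ p3)
  [∧I] p2 ⊢ ((p2 ∨ p2) ∧ (p2 ∨ p2))
    [∨I₂] p2 ⊢ (p2 ∨ p2)
      [Ax] p2 ⊢ p2
    [∨I₂] p2 ⊢ (p2 ∨ p2)
      [Ax] p2 ⊢ p2

Result: YES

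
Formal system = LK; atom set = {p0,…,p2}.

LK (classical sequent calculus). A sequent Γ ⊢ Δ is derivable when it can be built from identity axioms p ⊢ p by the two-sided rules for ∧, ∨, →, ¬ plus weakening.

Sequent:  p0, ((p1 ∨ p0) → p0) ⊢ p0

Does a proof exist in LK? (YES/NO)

Derivation trace:
[→L] p0, ((p1 ∨ p0) → p0) ⊢ p0
  [∨R] p0 ⊢ (p1 ∨ p0)
    [WR] p0 ⊢ p0, p1
      [Ax] p0 ⊢ p0
  [Ax] p0 ⊢ p0

Result: YES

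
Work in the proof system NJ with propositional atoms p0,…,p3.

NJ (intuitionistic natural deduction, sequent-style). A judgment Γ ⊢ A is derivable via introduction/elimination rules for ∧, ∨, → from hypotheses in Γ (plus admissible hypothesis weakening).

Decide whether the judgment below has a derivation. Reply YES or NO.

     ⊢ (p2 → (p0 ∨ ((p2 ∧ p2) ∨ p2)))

Derivation (root first):
[→I]  ⊢ (p2 → (p0 ∨ ((p2 ∧ p2) ∨ p2)))
  [∨I₂] p2 ⊢ (p0 ∨ ((p2 ∧ p2) ∨ p2))
    [∨I₁] p2 ⊢ ((p2 ∧ p2) ∨ p2)
      [∧I] p2 ⊢ (p2 ∧ p2)
        [Ax] p2 ⊢ p2
        [Ax] p2 ⊢ p2

Result: YES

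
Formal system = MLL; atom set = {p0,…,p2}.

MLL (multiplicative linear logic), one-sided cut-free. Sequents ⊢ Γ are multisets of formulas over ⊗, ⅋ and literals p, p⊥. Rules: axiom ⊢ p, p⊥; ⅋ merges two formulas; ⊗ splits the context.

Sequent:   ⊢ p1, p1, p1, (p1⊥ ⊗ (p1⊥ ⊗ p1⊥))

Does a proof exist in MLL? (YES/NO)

Derivation (root first):
[⊗]  ⊢ p1, p1, p1, (p1⊥ ⊗ (p1⊥ ⊗ p1⊥))
  [Ax]  ⊢ p1, p1⊥
  [⊗]  ⊢ p1, p1, (p1⊥ ⊗ p1⊥)
    [Ax]  ⊢ p1, p1⊥
    [Ax]  ⊢ p1, p1⊥

Result: YES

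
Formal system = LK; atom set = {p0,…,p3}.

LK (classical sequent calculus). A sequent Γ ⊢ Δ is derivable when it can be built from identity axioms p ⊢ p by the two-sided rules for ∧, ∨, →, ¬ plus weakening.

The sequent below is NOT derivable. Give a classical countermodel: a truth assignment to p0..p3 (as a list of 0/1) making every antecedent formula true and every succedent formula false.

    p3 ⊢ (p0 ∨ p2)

Truth-table refutation:
  v=0000: Γ:[p3=F] Δ:[(p0 ∨ p2)=F] refutes=False
  v=0001: Γ:[p3=T] Δ:[(p0 ∨ p2)=F] refutes=True  ← countermodel

Result: [0, 0, 0, 1]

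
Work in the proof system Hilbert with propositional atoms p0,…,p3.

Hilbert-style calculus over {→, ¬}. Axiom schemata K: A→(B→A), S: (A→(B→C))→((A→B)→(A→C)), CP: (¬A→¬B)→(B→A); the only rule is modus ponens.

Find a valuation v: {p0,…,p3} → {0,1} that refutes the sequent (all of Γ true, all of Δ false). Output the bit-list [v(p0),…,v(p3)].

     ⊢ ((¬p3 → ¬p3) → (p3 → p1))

Enumerate valuations to refute Γ ⊢ Δ:
  v=0000: Γ:[] Δ:[((¬p3 → ¬p3) → (p3 → p1))=T] refutes=False
  v=0001: Γ:[] Δ:[((¬p3 → ¬p3) → (p3 → p1))=F] refutes=True  ← countermodel

Result: [0, 0, 0, 1]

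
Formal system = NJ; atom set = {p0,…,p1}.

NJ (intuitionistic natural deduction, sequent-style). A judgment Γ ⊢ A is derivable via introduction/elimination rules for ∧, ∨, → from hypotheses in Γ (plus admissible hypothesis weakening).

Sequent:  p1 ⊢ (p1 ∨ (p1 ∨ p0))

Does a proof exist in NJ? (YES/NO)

Derivation trace:
[∨I₂] p1 ⊢ (p1 ∨ (p1 ∨ p0))
  [∨I₁] p1 ⊢ (p1 ∨ p0)
    [Ax] p1 ⊢ p1

Result: YES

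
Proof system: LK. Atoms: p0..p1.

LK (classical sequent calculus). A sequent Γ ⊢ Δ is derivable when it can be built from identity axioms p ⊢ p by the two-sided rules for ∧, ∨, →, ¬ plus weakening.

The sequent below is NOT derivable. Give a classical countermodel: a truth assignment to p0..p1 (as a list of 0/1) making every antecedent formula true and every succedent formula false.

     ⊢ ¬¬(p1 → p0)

Truth-table refutation:
  v=00: Γ:[] Δ:[¬¬(p1 → p0)=T] refutes=False
  v=01: Γ:[] Δ:[¬¬(p1 → p0)=F] refutes=True  ← countermodel

Result: [0, 1]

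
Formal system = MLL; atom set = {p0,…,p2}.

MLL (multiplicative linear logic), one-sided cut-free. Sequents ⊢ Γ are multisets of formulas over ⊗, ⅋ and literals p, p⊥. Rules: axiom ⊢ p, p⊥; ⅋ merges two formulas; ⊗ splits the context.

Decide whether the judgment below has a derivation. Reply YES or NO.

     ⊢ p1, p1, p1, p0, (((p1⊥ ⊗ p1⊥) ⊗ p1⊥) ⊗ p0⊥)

Proof tree:
[⊗]  ⊢ p1, p1, p1, p0, (((p1⊥ ⊗ p1⊥) ⊗ p1⊥) ⊗ p0⊥)
  [⊗]  ⊢ p1, p1, p1, ((p1⊥ ⊗ p1⊥) ⊗ p1⊥)
    [⊗]  ⊢ p1, p1, (p1⊥ ⊗ p1⊥)
      [Ax]  ⊢ p1, p1⊥
      [Ax]  ⊢ p1, p1⊥
    [Ax]  ⊢ p1, p1⊥
  [Ax]  ⊢ p0, p0⊥

Result: YES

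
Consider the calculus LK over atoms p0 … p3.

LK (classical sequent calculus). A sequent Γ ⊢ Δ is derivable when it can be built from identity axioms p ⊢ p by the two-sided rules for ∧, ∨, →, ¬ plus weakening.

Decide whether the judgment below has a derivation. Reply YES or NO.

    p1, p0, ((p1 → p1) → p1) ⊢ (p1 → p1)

Proof tree:
[→L] p1, p0, ((p1 → p1) → p1) ⊢ (p1 → p1)
  [WL] p1, p0 ⊢ (p1 → p1)
    [WL] p1 ⊢ (p1 → p1)
      [→R]  ⊢ (p1 → p1)
        [Ax] p1 ⊢ p1
  [WL] p1 ⊢ (p1 → p1)
    [→R]  ⊢ (p1 → p1)
      [Ax] p1 ⊢ p1

Result: YES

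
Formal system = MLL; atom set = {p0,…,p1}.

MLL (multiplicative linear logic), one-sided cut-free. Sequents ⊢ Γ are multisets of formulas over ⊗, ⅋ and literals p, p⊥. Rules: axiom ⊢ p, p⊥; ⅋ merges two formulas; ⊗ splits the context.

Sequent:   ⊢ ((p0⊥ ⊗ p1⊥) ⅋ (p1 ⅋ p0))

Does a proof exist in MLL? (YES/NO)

Derivation trace:
[⅋]  ⊢ ((p0⊥ ⊗ p1⊥) ⅋ (p1 ⅋ p0))
  [⅋]  ⊢ (p0⊥ ⊗ p1⊥), (p1 ⅋ p0)
    [⊗]  ⊢ p0, p1, (p0⊥ ⊗ p1⊥)
      [Ax]  ⊢ p0, p0⊥
      [Ax]  ⊢ p1, p1⊥

Result: YES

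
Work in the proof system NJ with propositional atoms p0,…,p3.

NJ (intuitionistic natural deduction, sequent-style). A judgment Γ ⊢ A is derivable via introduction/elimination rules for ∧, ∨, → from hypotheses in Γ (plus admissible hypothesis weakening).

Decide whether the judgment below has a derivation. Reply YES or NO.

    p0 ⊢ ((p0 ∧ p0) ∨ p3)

Proof tree:
[∨I₁] p0 ⊢ ((p0 ∧ p0) ∨ p3)
  [∧I] p0 ⊢ (p0 ∧ p0)
    [Ax] p0 ⊢ p0
    [Ax] p0 ⊢ p0

Result: YES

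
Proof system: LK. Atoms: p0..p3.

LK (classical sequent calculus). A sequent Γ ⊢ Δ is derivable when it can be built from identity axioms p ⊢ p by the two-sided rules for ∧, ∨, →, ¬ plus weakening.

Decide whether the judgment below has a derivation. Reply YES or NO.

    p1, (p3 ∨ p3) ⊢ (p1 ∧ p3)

Derivation (root first):
[∧R] p1, (p3 ∨ p3) ⊢ (p1 ∧ p3)
  [Ax] p1 ⊢ p1
  [∨L] (p3 ∨ p3) ⊢ p3
    [Ax] p3 ⊢ p3
    [Ax] p3 ⊢ p3

Result: YES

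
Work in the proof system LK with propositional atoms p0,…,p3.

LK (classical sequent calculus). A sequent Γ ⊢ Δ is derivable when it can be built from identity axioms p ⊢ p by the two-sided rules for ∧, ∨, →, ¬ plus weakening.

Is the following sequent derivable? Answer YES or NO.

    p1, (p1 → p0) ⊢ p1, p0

Derivation trace:
[→L] p1, (p1 → p0) ⊢ p1, p0
  [WR] p1 ⊢ p1, p1
    [Ax] p1 ⊢ p1
  [Ax] p0 ⊢ p0

Result: YES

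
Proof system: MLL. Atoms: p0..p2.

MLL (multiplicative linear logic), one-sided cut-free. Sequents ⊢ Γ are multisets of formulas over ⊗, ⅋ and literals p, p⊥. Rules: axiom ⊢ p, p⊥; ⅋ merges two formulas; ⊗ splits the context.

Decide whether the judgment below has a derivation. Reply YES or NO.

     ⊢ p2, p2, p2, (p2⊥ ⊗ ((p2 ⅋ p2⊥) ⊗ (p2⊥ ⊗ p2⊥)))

Proof tree:
[⊗]  ⊢ p2, p2, p2, (p2⊥ ⊗ ((p2 ⅋ p2⊥) ⊗ (p2⊥ ⊗ p2⊥)))
  [Ax]  ⊢ p2, p2⊥
  [⊗]  ⊢ p2, p2, ((p2 ⅋ p2⊥) ⊗ (p2⊥ ⊗ p2⊥))
    [⅋]  ⊢ (p2 ⅋ p2⊥)
      [Ax]  ⊢ p2, p2⊥
    [⊗]  ⊢ p2, p2, (p2⊥ ⊗ p2⊥)
      [Ax]  ⊢ p2, p2⊥
      [Ax]  ⊢ p2, p2⊥

Result: YES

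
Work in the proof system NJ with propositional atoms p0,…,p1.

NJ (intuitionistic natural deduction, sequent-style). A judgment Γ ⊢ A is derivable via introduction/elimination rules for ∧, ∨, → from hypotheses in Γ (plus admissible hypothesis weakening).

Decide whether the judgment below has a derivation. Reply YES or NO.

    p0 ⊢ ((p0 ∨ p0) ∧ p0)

Derivation (root first):
[∧I] p0 ⊢ ((p0 ∨ p0) ∧ p0)
  [∨I₁] p0 ⊢ (p0 ∨ p0)
    [Ax] p0 ⊢ p0
  [Ax] p0 ⊢ p0

Result: YES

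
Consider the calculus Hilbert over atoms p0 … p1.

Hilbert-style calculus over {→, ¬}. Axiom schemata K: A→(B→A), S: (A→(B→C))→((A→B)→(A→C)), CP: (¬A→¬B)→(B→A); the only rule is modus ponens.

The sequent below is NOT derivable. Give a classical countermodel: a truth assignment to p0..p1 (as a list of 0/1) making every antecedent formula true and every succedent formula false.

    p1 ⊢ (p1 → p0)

Enumerate valuations to refute Γ ⊢ Δ:
  v=00: Γ:[p1=F] Δ:[(p1 → p0)=T] refutes=False
  v=01: Γ:[p1=T] Δ:[(p1 → p0)=F] refutes=True  ← countermodel

Result: [0, 1]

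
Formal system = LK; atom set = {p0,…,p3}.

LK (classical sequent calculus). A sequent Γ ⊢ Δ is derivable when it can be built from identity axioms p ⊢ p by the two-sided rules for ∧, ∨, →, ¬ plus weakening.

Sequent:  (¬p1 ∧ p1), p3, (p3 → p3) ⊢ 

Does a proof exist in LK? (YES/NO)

Proof tree:
[→L] (¬p1 ∧ p1), p3, (p3 → p3) ⊢ 
  [Ax] p3 ⊢ p3
  [WL] (¬p1 ∧ p1), p3 ⊢ 
    [∧L] (¬p1 ∧ p1) ⊢ 
      [¬L] p1, ¬p1 ⊢ 
        [Ax] p1 ⊢ p1

Result: YES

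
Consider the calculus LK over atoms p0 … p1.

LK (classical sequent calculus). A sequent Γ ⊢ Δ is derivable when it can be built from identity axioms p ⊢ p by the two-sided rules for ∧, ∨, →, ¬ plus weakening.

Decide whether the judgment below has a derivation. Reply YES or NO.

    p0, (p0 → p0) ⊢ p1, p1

Search for a countermodel by truth-table:
  v=00: Γ:[p0=F, (p0 → p0)=T] Δ:[p1=F, p1=F] refutes=False
  v=01: Γ:[p0=F, (p0 → p0)=T] Δ:[p1=T, p1=T] refutes=False
  v=10: Γ:[p0=T, (p0 → p0)=T] Δ:[p1=F, p1=F] refutes=True  ← countermodel

Result: NO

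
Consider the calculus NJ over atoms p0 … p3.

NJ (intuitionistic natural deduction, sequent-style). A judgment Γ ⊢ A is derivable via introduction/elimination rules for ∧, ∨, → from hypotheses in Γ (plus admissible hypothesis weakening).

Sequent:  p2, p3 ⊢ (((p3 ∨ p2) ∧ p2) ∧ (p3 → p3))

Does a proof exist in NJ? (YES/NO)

Proof tree:
[∧I] p2, p3 ⊢ (((p3 ∨ p2) ∧ p2) ∧ (p3 → p3))
  [∧I] p2, p3 ⊢ ((p3 ∨ p2) ∧ p2)
    [∨I₂] p2 ⊢ (p3 ∨ p2)
      [Ax] p2 ⊢ p2
    [Wk] p2, p3 ⊢ p2
      [Ax] p2 ⊢ p2
  [→I]  ⊢ (p3 → p3)
    [Ax] p3 ⊢ p3

Result: YES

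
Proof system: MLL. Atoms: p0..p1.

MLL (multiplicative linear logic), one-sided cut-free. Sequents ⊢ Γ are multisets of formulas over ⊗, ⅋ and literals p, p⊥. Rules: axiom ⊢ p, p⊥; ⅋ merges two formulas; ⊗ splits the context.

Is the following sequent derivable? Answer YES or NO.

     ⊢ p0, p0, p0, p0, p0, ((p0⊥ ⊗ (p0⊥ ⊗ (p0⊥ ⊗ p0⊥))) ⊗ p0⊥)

Derivation trace:
[⊗]  ⊢ p0, p0, p0, p0, p0, ((p0⊥ ⊗ (p0⊥ ⊗ (p0⊥ ⊗ p0⊥))) ⊗ p0⊥)
  [⊗]  ⊢ p0, p0, p0, p0, (p0⊥ ⊗ (p0⊥ ⊗ (p0⊥ ⊗ p0⊥)))
    [Ax]  ⊢ p0, p0⊥
    [⊗]  ⊢ p0, p0, p0, (p0⊥ ⊗ (p0⊥ ⊗ p0⊥))
      [Ax]  ⊢ p0, p0⊥
      [⊗]  ⊢ p0, p0, (p0⊥ ⊗ p0⊥)
        [Ax]  ⊢ p0, p0⊥
        [Ax]  ⊢ p0, p0⊥
  [Ax]  ⊢ p0, p0⊥

Result: YES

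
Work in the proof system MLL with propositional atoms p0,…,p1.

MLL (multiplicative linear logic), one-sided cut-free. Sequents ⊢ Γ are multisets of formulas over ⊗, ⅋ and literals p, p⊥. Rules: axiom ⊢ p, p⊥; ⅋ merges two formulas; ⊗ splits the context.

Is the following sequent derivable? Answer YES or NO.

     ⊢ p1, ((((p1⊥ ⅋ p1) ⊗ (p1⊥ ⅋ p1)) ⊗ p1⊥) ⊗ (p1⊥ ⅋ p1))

Proof tree:
[⊗]  ⊢ p1, ((((p1⊥ ⅋ p1) ⊗ (p1⊥ ⅋ p1)) ⊗ p1⊥) ⊗ (p1⊥ ⅋ p1))
  [⊗]  ⊢ p1, (((p1⊥ ⅋ p1) ⊗ (p1⊥ ⅋ p1)) ⊗ p1⊥)
    [⊗]  ⊢ ((p1⊥ ⅋ p1) ⊗ (p1⊥ ⅋ p1))
      [⅋]  ⊢ (p1⊥ ⅋ p1)
        [Ax]  ⊢ p1, p1⊥
      [⅋]  ⊢ (p1⊥ ⅋ p1)
        [Ax]  ⊢ p1, p1⊥
    [Ax]  ⊢ p1, p1⊥
  [⅋]  ⊢ (p1⊥ ⅋ p1)
    [Ax]  ⊢ p1, p1⊥

Result: YES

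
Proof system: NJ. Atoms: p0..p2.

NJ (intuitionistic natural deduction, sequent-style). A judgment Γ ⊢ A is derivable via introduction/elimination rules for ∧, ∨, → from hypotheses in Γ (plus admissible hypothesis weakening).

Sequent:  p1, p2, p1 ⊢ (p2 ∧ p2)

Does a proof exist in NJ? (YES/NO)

Derivation (root first):
[Wk] p1, p2, p1 ⊢ (p2 ∧ p2)
  [∧I] p1, p2 ⊢ (p2 ∧ p2)
    [Wk] p2, p1 ⊢ p2
      [Ax] p2 ⊢ p2
    [Ax] p2 ⊢ p2

Result: YES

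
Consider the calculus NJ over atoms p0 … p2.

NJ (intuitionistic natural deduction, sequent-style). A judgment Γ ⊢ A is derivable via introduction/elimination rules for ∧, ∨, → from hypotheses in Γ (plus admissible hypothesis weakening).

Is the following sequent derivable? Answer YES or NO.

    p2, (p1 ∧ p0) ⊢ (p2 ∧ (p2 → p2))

Proof tree:
[∧I] p2, (p1 ∧ p0) ⊢ (p2 ∧ (p2 → p2))
  [Ax] p2 ⊢ p2
  [Wk] (p1 ∧ p0) ⊢ (p2 → p2)
    [→I]  ⊢ (p2 → p2)
      [Ax] p2 ⊢ p2

Result: YES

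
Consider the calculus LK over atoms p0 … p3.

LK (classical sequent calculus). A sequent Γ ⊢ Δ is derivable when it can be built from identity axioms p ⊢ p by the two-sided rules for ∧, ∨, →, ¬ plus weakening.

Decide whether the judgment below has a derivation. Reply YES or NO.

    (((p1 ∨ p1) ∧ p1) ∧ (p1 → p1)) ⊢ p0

Truth-table refutation:
  v=0000: Γ:[(((p1 ∨ p1) ∧ p1) ∧ (p1 → p1))=F] Δ:[p0=F] refutes=False
  v=0001: Γ:[(((p1 ∨ p1) ∧ p1) ∧ (p1 → p1))=F] Δ:[p0=F] refutes=False
  v=0010: Γ:[(((p1 ∨ p1) ∧ p1) ∧ (p1 → p1))=F] Δ:[p0=F] refutes=False
  v=0011: Γ:[(((p1 ∨ p1) ∧ p1) ∧ (p1 → p1))=F] Δ:[p0=F] refutes=False
  v=0100: Γ:[(((p1 ∨ p1) ∧ p1) ∧ (p1 → p1))=T] Δ:[p0=F] refutes=True  ← countermodel

Result: NO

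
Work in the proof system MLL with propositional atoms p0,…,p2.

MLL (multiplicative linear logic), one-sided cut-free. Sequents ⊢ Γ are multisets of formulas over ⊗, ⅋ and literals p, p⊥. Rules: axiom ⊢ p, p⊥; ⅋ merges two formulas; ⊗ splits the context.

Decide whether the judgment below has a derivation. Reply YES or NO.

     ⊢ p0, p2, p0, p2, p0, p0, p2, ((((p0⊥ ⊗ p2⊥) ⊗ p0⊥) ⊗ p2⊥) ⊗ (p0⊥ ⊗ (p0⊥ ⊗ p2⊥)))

Derivation (root first):
[⊗]  ⊢ p0, p2, p0, p2, p0, p0, p2, ((((p0⊥ ⊗ p2⊥) ⊗ p0⊥) ⊗ p2⊥) ⊗ (p0⊥ ⊗ (p0⊥ ⊗ p2⊥)))
  [⊗]  ⊢ p0, p2, p0, p2, (((p0⊥ ⊗ p2⊥) ⊗ p0⊥) ⊗ p2⊥)
    [⊗]  ⊢ p0, p2, p0, ((p0⊥ ⊗ p2⊥) ⊗ p0⊥)
      [⊗]  ⊢ p0, p2, (p0⊥ ⊗ p2⊥)
        [Ax]  ⊢ p0, p0⊥
        [Ax]  ⊢ p2, p2⊥
      [Ax]  ⊢ p0, p0⊥
    [Ax]  ⊢ p2, p2⊥
  [⊗]  ⊢ p0, p0, p2, (p0⊥ ⊗ (p0⊥ ⊗ p2⊥))
    [Ax]  ⊢ p0, p0⊥
    [⊗]  ⊢ p0, p2, (p0⊥ ⊗ p2⊥)
      [Ax]  ⊢ p0, p0⊥
      [Ax]  ⊢ p2, p2⊥

Result: YES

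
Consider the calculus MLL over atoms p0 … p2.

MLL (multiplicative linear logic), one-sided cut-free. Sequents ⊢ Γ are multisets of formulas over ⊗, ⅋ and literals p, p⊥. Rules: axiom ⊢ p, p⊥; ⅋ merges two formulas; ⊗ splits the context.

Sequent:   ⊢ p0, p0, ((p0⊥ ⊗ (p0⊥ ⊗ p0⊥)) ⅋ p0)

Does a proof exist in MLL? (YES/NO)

Derivation trace:
[⅋]  ⊢ p0, p0, ((p0⊥ ⊗ (p0⊥ ⊗ p0⊥)) ⅋ p0)
  [⊗]  ⊢ p0, p0, p0, (p0⊥ ⊗ (p0⊥ ⊗ p0⊥))
    [Ax]  ⊢ p0, p0⊥
    [⊗]  ⊢ p0, p0, (p0⊥ ⊗ p0⊥)
      [Ax]  ⊢ p0, p0⊥
      [Ax]  ⊢ p0, p0⊥

Result: YES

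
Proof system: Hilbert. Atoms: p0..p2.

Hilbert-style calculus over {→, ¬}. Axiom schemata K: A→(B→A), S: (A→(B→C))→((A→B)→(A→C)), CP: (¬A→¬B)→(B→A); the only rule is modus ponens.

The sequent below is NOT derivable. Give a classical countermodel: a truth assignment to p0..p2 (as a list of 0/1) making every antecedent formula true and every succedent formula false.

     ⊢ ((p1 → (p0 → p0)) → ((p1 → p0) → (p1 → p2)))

Search for a countermodel by truth-table:
  v=000: Γ:[] Δ:[((p1 → (p0 → p0)) → ((p1 → p0) → (p1 → p2)))=T] refutes=False
  v=001: Γ:[] Δ:[((p1 → (p0 → p0)) → ((p1 → p0) → (p1 → p2)))=T] refutes=False
  v=010: Γ:[] Δ:[((p1 → (p0 → p0)) → ((p1 → p0) → (p1 → p2)))=T] refutes=False
  v=011: Γ:[] Δ:[((p1 → (p0 → p0)) → ((p1 → p0) → (p1 → p2)))=T] refutes=False
  v=100: Γ:[] Δ:[((p1 → (p0 → p0)) → ((p1 → p0) → (p1 → p2)))=T] refutes=False
  v=101: Γ:[] Δ:[((p1 → (p0 → p0)) → ((p1 → p0) → (p1 → p2)))=T] refutes=False
  v=110: Γ:[] Δ:[((p1 → (p0 → p0)) → ((p1 → p0) → (p1 → p2)))=F] refutes=True  ← countermodel

Result: [1, 1, 0]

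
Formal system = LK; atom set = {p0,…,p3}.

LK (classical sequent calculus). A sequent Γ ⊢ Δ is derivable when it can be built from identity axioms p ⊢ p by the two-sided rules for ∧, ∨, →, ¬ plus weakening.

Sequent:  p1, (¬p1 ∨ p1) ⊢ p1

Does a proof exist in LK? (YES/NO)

Derivation trace:
[∨L] p1, (¬p1 ∨ p1) ⊢ p1
  [¬L] p1, ¬p1 ⊢ 
    [Ax] p1 ⊢ p1
  [Ax] p1 ⊢ p1

Result: YES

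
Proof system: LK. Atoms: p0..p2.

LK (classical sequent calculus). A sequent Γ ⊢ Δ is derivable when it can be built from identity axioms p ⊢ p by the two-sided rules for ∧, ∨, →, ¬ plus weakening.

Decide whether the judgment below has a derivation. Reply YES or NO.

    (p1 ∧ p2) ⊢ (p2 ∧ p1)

Derivation (root first):
[∧L] (p1 ∧ p2) ⊢ (p2 ∧ p1)
  [∧R] p1, p2 ⊢ (p2 ∧ p1)
    [Ax] p2 ⊢ p2
    [Ax] p1 ⊢ p1

Result: YES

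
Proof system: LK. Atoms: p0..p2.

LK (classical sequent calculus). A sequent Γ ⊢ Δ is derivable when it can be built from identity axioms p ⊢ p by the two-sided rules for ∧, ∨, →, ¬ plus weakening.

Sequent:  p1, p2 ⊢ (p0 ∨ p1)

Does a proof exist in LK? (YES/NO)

Derivation (root first):
[∨R] p1, p2 ⊢ (p0 ∨ p1)
  [WR] p1, p2 ⊢ p1, p0
    [WL] p1, p2 ⊢ p1
      [Ax] p1 ⊢ p1

Result: YES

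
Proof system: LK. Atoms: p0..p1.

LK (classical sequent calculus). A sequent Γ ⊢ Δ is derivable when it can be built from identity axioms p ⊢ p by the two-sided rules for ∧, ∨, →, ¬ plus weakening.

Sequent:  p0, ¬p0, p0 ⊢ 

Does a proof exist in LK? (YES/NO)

Proof tree:
[WL] p0, ¬p0, p0 ⊢ 
  [¬L] p0, ¬p0 ⊢ 
    [Ax] p0 ⊢ p0

Result: YES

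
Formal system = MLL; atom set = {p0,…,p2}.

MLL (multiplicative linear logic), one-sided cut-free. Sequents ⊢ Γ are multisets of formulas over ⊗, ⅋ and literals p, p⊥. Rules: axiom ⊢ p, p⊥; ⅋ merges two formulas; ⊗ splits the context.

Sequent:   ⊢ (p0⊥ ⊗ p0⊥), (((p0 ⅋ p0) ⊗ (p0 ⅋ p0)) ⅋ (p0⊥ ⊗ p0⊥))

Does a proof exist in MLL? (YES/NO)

Proof tree:
[⅋]  ⊢ (p0⊥ ⊗ p0⊥), (((p0 ⅋ p0) ⊗ (p0 ⅋ p0)) ⅋ (p0⊥ ⊗ p0⊥))
  [⊗]  ⊢ (p0⊥ ⊗ p0⊥), (p0⊥ ⊗ p0⊥), ((p0 ⅋ p0) ⊗ (p0 ⅋ p0))
    [⅋]  ⊢ (p0⊥ ⊗ p0⊥), (p0 ⅋ p0)
      [⊗]  ⊢ p0, p0, (p0⊥ ⊗ p0⊥)
        [Ax]  ⊢ p0, p0⊥
        [Ax]  ⊢ p0, p0⊥
    [⅋]  ⊢ (p0⊥ ⊗ p0⊥), (p0 ⅋ p0)
      [⊗]  ⊢ p0, p0, (p0⊥ ⊗ p0⊥)
        [Ax]  ⊢ p0, p0⊥
        [Ax]  ⊢ p0, p0⊥

Result: YES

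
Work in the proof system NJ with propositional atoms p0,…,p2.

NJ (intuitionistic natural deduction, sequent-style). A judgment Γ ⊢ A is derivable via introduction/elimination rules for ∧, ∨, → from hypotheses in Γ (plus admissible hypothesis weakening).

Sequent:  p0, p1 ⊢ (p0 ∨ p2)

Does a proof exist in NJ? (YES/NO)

Proof tree:
[∨I₁] p0, p1 ⊢ (p0 ∨ p2)
  [Wk] p0, p1 ⊢ p0
    [Ax] p0 ⊢ p0

Result: YES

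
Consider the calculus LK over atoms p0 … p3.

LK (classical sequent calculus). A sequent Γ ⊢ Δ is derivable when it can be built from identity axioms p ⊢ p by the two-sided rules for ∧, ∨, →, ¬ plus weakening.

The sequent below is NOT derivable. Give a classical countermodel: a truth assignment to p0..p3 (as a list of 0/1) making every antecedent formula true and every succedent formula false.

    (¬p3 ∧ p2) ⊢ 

Truth-table refutation:
  v=0000: Γ:[(¬p3 ∧ p2)=F] Δ:[] refutes=False
  v=0001: Γ:[(¬p3 ∧ p2)=F] Δ:[] refutes=False
  v=0010: Γ:[(¬p3 ∧ p2)=T] Δ:[] refutes=True  ← countermodel

Result: [0, 0, 1, 0]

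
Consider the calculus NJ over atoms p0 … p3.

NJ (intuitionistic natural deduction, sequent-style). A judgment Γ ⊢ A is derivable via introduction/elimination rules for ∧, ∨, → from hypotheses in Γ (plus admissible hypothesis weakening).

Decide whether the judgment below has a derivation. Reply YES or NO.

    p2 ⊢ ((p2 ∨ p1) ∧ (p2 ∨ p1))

Proof tree:
[∧I] p2 ⊢ ((p2 ∨ p1) ∧ (p2 ∨ p1))
  [∨I₁] p2 ⊢ (p2 ∨ p1)
    [Ax] p2 ⊢ p2
  [∨I₁] p2 ⊢ (p2 ∨ p1)
    [Ax] p2 ⊢ p2

Result: YES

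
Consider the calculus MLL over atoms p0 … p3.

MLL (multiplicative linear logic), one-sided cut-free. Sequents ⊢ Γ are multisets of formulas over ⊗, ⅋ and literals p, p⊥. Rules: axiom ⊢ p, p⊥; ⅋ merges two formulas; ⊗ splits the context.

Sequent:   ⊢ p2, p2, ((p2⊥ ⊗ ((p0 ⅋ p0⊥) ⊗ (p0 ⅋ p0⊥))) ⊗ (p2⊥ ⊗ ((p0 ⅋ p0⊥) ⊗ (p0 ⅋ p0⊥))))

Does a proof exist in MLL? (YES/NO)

Derivation trace:
[⊗]  ⊢ p2, p2, ((p2⊥ ⊗ ((p0 ⅋ p0⊥) ⊗ (p0 ⅋ p0⊥))) ⊗ (p2⊥ ⊗ ((p0 ⅋ p0⊥) ⊗ (p0 ⅋ p0⊥))))
  [⊗]  ⊢ p2, (p2⊥ ⊗ ((p0 ⅋ p0⊥) ⊗ (p0 ⅋ p0⊥)))
    [Ax]  ⊢ p2, p2⊥
    [⊗]  ⊢ ((p0 ⅋ p0⊥) ⊗ (p0 ⅋ p0⊥))
      [⅋]  ⊢ (p0 ⅋ p0⊥)
        [Ax]  ⊢ p0, p0⊥
      [⅋]  ⊢ (p0 ⅋ p0⊥)
        [Ax]  ⊢ p0, p0⊥
  [⊗]  ⊢ p2, (p2⊥ ⊗ ((p0 ⅋ p0⊥) ⊗ (p0 ⅋ p0⊥)))
    [Ax]  ⊢ p2, p2⊥
    [⊗]  ⊢ ((p0 ⅋ p0⊥) ⊗ (p0 ⅋ p0⊥))
      [⅋]  ⊢ (p0 ⅋ p0⊥)
        [Ax]  ⊢ p0, p0⊥
      [⅋]  ⊢ (p0 ⅋ p0⊥)
        [Ax]  ⊢ p0, p0⊥

Result: YES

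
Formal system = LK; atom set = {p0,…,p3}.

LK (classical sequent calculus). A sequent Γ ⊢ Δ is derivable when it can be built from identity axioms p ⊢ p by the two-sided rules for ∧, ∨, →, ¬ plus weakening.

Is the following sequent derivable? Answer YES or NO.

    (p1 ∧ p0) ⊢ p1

Derivation trace:
[∧L] (p1 ∧ p0) ⊢ p1
  [WL] p1, p0 ⊢ p1
    [Ax] p1 ⊢ p1

Result: YES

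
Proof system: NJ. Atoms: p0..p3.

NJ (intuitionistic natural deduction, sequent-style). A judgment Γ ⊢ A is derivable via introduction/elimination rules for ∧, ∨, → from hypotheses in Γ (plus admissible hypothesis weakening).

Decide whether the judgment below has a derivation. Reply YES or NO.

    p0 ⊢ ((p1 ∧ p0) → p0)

Derivation (root first):
[→I] p0 ⊢ ((p1 ∧ p0) → p0)
  [Wk] p0, (p1 ∧ p0) ⊢ p0
    [Ax] p0 ⊢ p0

Result: YES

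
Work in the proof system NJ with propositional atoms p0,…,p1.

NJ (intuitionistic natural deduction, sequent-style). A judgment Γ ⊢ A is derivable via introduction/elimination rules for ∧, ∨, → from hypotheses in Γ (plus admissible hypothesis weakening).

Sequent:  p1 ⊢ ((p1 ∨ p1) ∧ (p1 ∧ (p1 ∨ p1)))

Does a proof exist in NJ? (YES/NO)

Proof tree:
[∧I] p1 ⊢ ((p1 ∨ p1) ∧ (p1 ∧ (p1 ∨ p1)))
  [∨I₂] p1 ⊢ (p1 ∨ p1)
    [Ax] p1 ⊢ p1
  [∧I] p1 ⊢ (p1 ∧ (p1 ∨ p1))
    [Ax] p1 ⊢ p1
    [∨I₂] p1 ⊢ (p1 ∨ p1)
      [Ax] p1 ⊢ p1

Result: YES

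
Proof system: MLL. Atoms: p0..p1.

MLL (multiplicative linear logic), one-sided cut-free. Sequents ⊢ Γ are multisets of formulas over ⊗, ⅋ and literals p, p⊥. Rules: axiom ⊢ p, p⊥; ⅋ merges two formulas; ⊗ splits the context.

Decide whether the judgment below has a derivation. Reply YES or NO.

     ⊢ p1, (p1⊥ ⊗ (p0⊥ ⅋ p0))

Derivation trace:
[⊗]  ⊢ p1, (p1⊥ ⊗ (p0⊥ ⅋ p0))
  [Ax]  ⊢ p1, p1⊥
  [⅋]  ⊢ (p0⊥ ⅋ p0)
    [Ax]  ⊢ p0, p0⊥

Result: YES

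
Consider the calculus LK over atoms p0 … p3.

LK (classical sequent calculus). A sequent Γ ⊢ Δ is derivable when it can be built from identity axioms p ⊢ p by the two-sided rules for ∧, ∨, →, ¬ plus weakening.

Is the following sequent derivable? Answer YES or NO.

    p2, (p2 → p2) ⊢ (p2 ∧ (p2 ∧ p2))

Proof tree:
[→L] p2, (p2 → p2) ⊢ (p2 ∧ (p2 ∧ p2))
  [Ax] p2 ⊢ p2
  [∧R] p2 ⊢ (p2 ∧ (p2 ∧ p2))
    [Ax] p2 ⊢ p2
    [∧R] p2 ⊢ (p2 ∧ p2)
      [Ax] p2 ⊢ p2
      [Ax] p2 ⊢ p2

Result: YES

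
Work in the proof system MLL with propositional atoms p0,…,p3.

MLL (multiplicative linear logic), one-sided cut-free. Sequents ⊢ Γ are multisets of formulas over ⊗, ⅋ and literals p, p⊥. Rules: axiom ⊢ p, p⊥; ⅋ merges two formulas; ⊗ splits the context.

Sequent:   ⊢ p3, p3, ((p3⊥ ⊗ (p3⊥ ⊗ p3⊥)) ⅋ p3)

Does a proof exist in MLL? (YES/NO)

Derivation (root first):
[⅋]  ⊢ p3, p3, ((p3⊥ ⊗ (p3⊥ ⊗ p3⊥)) ⅋ p3)
  [⊗]  ⊢ p3, p3, p3, (p3⊥ ⊗ (p3⊥ ⊗ p3⊥))
    [Ax]  ⊢ p3, p3⊥
    [⊗]  ⊢ p3, p3, (p3⊥ ⊗ p3⊥)
      [Ax]  ⊢ p3, p3⊥
      [Ax]  ⊢ p3, p3⊥

Result: YES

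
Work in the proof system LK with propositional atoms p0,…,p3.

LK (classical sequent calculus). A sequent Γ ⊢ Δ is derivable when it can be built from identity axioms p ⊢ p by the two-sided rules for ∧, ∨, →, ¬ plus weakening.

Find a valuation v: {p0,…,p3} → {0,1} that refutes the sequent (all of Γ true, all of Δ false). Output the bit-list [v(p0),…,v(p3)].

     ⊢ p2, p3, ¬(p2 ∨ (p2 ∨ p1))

Search for a countermodel by truth-table:
  v=0000: Γ:[] Δ:[p2=F, p3=F, ¬(p2 ∨ (p2 ∨ p1))=T] refutes=False
  v=0001: Γ:[] Δ:[p2=F, p3=T, ¬(p2 ∨ (p2 ∨ p1))=T] refutes=False
  v=0010: Γ:[] Δ:[p2=T, p3=F, ¬(p2 ∨ (p2 ∨ p1))=F] refutes=False
  v=0011: Γ:[] Δ:[p2=T, p3=T, ¬(p2 ∨ (p2 ∨ p1))=F] refutes=False
  v=0100: Γ:[] Δ:[p2=F, p3=F, ¬(p2 ∨ (p2 ∨ p1))=F] refutes=True  ← countermodel

Result: [0, 1, 0, 0]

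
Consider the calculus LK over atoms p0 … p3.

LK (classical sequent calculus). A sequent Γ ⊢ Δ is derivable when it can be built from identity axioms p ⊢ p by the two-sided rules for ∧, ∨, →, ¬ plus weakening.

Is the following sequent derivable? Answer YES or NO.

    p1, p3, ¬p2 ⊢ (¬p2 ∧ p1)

Proof tree:
[¬L] p1, p3, ¬p2 ⊢ (¬p2 ∧ p1)
  [WL] p1, p3 ⊢ p2, (¬p2 ∧ p1)
    [∧R] p1 ⊢ p2, (¬p2 ∧ p1)
      [¬R]  ⊢ p2, ¬p2
        [Ax] p2 ⊢ p2
      [Ax] p1 ⊢ p1

Result: YES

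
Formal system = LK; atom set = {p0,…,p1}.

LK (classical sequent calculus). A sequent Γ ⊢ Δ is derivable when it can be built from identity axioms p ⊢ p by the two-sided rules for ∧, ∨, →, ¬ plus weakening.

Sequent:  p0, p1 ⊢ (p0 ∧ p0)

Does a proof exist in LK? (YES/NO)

Derivation trace:
[WL] p0, p1 ⊢ (p0 ∧ p0)
  [∧R] p0 ⊢ (p0 ∧ p0)
    [Ax] p0 ⊢ p0
    [Ax] p0 ⊢ p0

Result: YES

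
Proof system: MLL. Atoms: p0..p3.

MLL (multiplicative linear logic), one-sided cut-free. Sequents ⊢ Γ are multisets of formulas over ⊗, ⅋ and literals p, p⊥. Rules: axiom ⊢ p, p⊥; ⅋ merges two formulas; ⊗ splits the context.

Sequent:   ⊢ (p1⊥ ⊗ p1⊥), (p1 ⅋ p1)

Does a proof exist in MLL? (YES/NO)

Proof tree:
[⅋]  ⊢ (p1⊥ ⊗ p1⊥), (p1 ⅋ p1)
  [⊗]  ⊢ p1, p1, (p1⊥ ⊗ p1⊥)
    [Ax]  ⊢ p1, p1⊥
    [Ax]  ⊢ p1, p1⊥

Result: YES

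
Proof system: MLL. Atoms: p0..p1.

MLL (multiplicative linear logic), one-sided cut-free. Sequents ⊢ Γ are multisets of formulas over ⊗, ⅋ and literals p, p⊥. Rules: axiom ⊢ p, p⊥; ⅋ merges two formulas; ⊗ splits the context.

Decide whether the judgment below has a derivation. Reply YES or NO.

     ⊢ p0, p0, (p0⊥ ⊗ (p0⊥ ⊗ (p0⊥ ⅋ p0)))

Proof tree:
[⊗]  ⊢ p0, p0, (p0⊥ ⊗ (p0⊥ ⊗ (p0⊥ ⅋ p0)))
  [Ax]  ⊢ p0, p0⊥
  [⊗]  ⊢ p0, (p0⊥ ⊗ (p0⊥ ⅋ p0))
    [Ax]  ⊢ p0, p0⊥
    [⅋]  ⊢ (p0⊥ ⅋ p0)
      [Ax]  ⊢ p0, p0⊥

Result: YES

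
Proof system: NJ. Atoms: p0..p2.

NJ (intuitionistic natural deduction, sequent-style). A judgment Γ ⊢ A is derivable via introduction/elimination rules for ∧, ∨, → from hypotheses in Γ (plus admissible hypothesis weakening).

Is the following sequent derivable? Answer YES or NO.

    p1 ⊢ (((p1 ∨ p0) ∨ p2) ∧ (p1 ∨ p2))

Derivation trace:
[∧I] p1 ⊢ (((p1 ∨ p0) ∨ p2) ∧ (p1 ∨ p2))
  [∨I₁] p1 ⊢ ((p1 ∨ p0) ∨ p2)
    [∨I₁] p1 ⊢ (p1 ∨ p0)
      [Ax] p1 ⊢ p1
  [∨I₁] p1 ⊢ (p1 ∨ p2)
    [Ax] p1 ⊢ p1

Result: YES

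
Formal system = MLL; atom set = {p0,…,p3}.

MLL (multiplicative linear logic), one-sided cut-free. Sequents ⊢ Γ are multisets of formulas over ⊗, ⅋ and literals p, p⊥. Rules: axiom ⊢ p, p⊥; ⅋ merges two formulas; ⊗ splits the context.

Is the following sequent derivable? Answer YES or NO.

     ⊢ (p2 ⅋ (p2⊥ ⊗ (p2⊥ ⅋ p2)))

Derivation trace:
[⅋]  ⊢ (p2 ⅋ (p2⊥ ⊗ (p2⊥ ⅋ p2)))
  [⊗]  ⊢ p2, (p2⊥ ⊗ (p2⊥ ⅋ p2))
    [Ax]  ⊢ p2, p2⊥
    [⅋]  ⊢ (p2⊥ ⅋ p2)
      [Ax]  ⊢ p2, p2⊥

Result: YES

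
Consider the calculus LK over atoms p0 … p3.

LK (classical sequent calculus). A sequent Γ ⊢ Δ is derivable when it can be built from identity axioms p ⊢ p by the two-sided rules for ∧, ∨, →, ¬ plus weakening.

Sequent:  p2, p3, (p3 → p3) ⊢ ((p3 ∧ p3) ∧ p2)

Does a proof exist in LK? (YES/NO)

Derivation (root first):
[→L] p2, p3, (p3 → p3) ⊢ ((p3 ∧ p3) ∧ p2)
  [Ax] p3 ⊢ p3
  [∧R] p2, p3 ⊢ ((p3 ∧ p3) ∧ p2)
    [∧R] p3 ⊢ (p3 ∧ p3)
      [Ax] p3 ⊢ p3
      [Ax] p3 ⊢ p3
    [Ax] p2 ⊢ p2

Result: YES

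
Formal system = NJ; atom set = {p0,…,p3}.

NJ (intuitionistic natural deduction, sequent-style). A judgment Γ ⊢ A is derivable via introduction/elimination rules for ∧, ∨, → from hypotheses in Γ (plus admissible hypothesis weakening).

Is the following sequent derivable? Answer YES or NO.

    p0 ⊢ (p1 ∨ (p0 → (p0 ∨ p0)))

Proof tree:
[∨I₂] p0 ⊢ (p1 ∨ (p0 → (p0 ∨ p0)))
  [Wk] p0 ⊢ (p0 → (p0 ∨ p0))
    [→I]  ⊢ (p0 → (p0 ∨ p0))
      [∨I₁] p0 ⊢ (p0 ∨ p0)
        [Ax] p0 ⊢ p0

Result: YES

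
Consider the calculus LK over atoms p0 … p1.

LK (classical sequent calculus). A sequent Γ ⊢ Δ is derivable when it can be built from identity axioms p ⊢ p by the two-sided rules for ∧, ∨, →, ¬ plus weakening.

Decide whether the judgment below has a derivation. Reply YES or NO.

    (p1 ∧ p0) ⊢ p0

Derivation (root first):
[∧L] (p1 ∧ p0) ⊢ p0
  [WL] p0, p1 ⊢ p0
    [Ax] p0 ⊢ p0

Result: YES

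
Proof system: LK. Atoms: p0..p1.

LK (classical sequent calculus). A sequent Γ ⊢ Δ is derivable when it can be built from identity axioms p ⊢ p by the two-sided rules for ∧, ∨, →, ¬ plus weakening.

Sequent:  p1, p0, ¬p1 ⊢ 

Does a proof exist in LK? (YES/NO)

Derivation (root first):
[¬L] p1, p0, ¬p1 ⊢ 
  [WL] p1, p0 ⊢ p1
    [Ax] p1 ⊢ p1

Result: YES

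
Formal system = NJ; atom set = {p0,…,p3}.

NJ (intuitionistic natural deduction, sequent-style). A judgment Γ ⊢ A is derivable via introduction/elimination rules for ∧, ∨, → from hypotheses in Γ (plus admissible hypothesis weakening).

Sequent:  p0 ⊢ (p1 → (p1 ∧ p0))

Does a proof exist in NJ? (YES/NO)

Proof tree:
[→I] p0 ⊢ (p1 → (p1 ∧ p0))
  [∧I] p1, p0 ⊢ (p1 ∧ p0)
    [Ax] p1 ⊢ p1
    [Ax] p0 ⊢ p0

Result: YES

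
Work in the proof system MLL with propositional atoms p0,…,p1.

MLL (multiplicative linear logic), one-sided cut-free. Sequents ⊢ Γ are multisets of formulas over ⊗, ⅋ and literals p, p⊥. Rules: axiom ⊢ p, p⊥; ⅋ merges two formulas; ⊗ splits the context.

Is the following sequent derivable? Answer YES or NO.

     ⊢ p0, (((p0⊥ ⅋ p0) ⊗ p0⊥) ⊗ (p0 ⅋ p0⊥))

Derivation trace:
[⊗]  ⊢ p0, (((p0⊥ ⅋ p0) ⊗ p0⊥) ⊗ (p0 ⅋ p0⊥))
  [⊗]  ⊢ p0, ((p0⊥ ⅋ p0) ⊗ p0⊥)
    [⅋]  ⊢ (p0⊥ ⅋ p0)
      [Ax]  ⊢ p0, p0⊥
    [Ax]  ⊢ p0, p0⊥
  [⅋]  ⊢ (p0 ⅋ p0⊥)
    [Ax]  ⊢ p0, p0⊥

Result: YES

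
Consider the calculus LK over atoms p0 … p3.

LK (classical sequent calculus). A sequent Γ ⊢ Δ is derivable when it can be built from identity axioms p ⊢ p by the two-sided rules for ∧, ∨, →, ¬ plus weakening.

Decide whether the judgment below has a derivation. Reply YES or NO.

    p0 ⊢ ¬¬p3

Enumerate valuations to refute Γ ⊢ Δ:
  v=0000: Γ:[p0=F] Δ:[¬¬p3=F] refutes=False
  v=0001: Γ:[p0=F] Δ:[¬¬p3=T] refutes=False
  v=0010: Γ:[p0=F] Δ:[¬¬p3=F] refutes=False
  v=0011: Γ:[p0=F] Δ:[¬¬p3=T] refutes=False
  v=0100: Γ:[p0=F] Δ:[¬¬p3=F] refutes=False
  v=0101: Γ:[p0=F] Δ:[¬¬p3=T] refutes=False
  v=0110: Γ:[p0=F] Δ:[¬¬p3=F] refutes=False
  v=0111: Γ:[p0=F] Δ:[¬¬p3=T] refutes=False
  v=1000: Γ:[p0=T] Δ:[¬¬p3=F] refutes=True  ← countermodel

Result: NO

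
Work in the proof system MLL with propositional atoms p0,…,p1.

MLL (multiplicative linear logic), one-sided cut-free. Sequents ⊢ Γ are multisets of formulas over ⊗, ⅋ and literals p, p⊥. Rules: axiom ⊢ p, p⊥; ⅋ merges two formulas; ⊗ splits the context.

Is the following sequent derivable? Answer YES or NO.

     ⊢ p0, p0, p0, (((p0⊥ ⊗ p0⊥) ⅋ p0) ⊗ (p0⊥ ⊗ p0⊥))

Derivation (root first):
[⊗]  ⊢ p0, p0, p0, (((p0⊥ ⊗ p0⊥) ⅋ p0) ⊗ (p0⊥ ⊗ p0⊥))
  [⅋]  ⊢ p0, ((p0⊥ ⊗ p0⊥) ⅋ p0)
    [⊗]  ⊢ p0, p0, (p0⊥ ⊗ p0⊥)
      [Ax]  ⊢ p0, p0⊥
      [Ax]  ⊢ p0, p0⊥
  [⊗]  ⊢ p0, p0, (p0⊥ ⊗ p0⊥)
    [Ax]  ⊢ p0, p0⊥
    [Ax]  ⊢ p0, p0⊥

Result: YES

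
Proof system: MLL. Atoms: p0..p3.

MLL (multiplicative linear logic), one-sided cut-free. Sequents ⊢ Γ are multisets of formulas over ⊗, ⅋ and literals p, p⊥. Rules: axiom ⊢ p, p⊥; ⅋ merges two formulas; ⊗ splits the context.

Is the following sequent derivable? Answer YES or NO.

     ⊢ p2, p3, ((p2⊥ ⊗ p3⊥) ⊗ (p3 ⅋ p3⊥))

Proof tree:
[⊗]  ⊢ p2, p3, ((p2⊥ ⊗ p3⊥) ⊗ (p3 ⅋ p3⊥))
  [⊗]  ⊢ p2, p3, (p2⊥ ⊗ p3⊥)
    [Ax]  ⊢ p2, p2⊥
    [Ax]  ⊢ p3, p3⊥
  [⅋]  ⊢ (p3 ⅋ p3⊥)
    [Ax]  ⊢ p3, p3⊥

Result: YES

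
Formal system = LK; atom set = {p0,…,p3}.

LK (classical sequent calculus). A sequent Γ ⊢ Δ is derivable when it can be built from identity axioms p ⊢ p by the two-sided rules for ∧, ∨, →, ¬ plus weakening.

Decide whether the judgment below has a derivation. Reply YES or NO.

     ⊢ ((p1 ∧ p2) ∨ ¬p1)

Search for a countermodel by truth-table:
  v=0000: Γ:[] Δ:[((p1 ∧ p2) ∨ ¬p1)=T] refutes=False
  v=0001: Γ:[] Δ:[((p1 ∧ p2) ∨ ¬p1)=T] refutes=False
  v=0010: Γ:[] Δ:[((p1 ∧ p2) ∨ ¬p1)=T] refutes=False
  v=0011: Γ:[] Δ:[((p1 ∧ p2) ∨ ¬p1)=T] refutes=False
  v=0100: Γ:[] Δ:[((p1 ∧ p2) ∨ ¬p1)=F] refutes=True  ← countermodel

Result: NO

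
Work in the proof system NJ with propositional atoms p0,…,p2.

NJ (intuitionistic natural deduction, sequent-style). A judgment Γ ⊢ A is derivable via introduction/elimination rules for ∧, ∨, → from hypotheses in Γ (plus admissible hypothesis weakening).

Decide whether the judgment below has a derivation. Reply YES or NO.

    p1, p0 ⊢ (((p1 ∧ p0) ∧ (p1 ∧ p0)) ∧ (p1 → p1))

Derivation (root first):
[∧I] p1, p0 ⊢ (((p1 ∧ p0) ∧ (p1 ∧ p0)) ∧ (p1 → p1))
  [∧I] p1, p0 ⊢ ((p1 ∧ p0) ∧ (p1 ∧ p0))
    [∧I] p1, p0 ⊢ (p1 ∧ p0)
      [Ax] p1 ⊢ p1
      [Ax] p0 ⊢ p0
    [∧I] p1, p0 ⊢ (p1 ∧ p0)
      [Ax] p1 ⊢ p1
      [Ax] p0 ⊢ p0
  [→I]  ⊢ (p1 → p1)
    [Ax] p1 ⊢ p1

Result: YES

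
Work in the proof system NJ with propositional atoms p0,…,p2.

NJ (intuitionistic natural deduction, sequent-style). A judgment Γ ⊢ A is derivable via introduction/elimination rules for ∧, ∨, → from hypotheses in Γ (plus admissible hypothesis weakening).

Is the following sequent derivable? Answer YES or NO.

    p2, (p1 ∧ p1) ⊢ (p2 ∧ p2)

Derivation trace:
[Wk] p2, (p1 ∧ p1) ⊢ (p2 ∧ p2)
  [∧I] p2 ⊢ (p2 ∧ p2)
    [Ax] p2 ⊢ p2
    [Ax] p2 ⊢ p2

Result: YES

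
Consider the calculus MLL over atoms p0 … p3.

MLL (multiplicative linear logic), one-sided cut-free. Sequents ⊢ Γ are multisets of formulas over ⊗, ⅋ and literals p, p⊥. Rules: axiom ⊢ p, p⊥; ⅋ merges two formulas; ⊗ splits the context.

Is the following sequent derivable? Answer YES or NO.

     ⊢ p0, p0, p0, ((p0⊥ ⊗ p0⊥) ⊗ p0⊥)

Derivation (root first):
[⊗]  ⊢ p0, p0, p0, ((p0⊥ ⊗ p0⊥) ⊗ p0⊥)
  [⊗]  ⊢ p0, p0, (p0⊥ ⊗ p0⊥)
    [Ax]  ⊢ p0, p0⊥
    [Ax]  ⊢ p0, p0⊥
  [Ax]  ⊢ p0, p0⊥

Result: YES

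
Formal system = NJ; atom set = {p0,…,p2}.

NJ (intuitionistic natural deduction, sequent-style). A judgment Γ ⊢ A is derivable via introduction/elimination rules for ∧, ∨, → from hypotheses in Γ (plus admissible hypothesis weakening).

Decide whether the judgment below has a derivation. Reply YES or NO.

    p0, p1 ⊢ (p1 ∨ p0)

Derivation trace:
[Wk] p0, p1 ⊢ (p1 ∨ p0)
  [∨I₂] p0 ⊢ (p1 ∨ p0)
    [Ax] p0 ⊢ p0

Result: YES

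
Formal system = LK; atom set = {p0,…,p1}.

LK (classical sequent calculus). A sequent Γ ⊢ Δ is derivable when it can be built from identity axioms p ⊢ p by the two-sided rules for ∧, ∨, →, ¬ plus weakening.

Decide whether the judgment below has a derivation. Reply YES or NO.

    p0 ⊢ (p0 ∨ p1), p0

Proof tree:
[WR] p0 ⊢ (p0 ∨ p1), p0
  [∨R] p0 ⊢ (p0 ∨ p1)
    [WR] p0 ⊢ p0, p1
      [Ax] p0 ⊢ p0

Result: YES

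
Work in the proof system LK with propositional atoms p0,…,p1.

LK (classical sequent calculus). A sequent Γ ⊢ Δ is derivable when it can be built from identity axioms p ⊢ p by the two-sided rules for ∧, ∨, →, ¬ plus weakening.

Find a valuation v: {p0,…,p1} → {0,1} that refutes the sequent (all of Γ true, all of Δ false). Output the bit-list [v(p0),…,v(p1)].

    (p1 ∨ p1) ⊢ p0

Search for a countermodel by truth-table:
  v=00: Γ:[(p1 ∨ p1)=F] Δ:[p0=F] refutes=False
  v=01: Γ:[(p1 ∨ p1)=T] Δ:[p0=F] refutes=True  ← countermodel

Result: [0, 1]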